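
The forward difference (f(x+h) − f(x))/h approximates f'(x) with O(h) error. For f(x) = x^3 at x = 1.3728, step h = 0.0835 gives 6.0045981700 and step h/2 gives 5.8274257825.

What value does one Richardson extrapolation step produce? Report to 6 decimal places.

5.650253

Error is O(h^1); halving h shrinks it by 2^1 = 2.
2·5.8274257825 − 6.0045981700 = 5.6502533950
Divide by 2^1 − 1 = 1.
5.6502533950 ÷ 1 = 5.6502533950
Shift from A(h/2): −0.1771723875.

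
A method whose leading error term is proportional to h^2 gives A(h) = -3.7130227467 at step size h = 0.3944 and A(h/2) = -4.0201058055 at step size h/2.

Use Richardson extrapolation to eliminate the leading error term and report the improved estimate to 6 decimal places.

r = 2, so 2^r = 4.
Difference of the inputs: -4.0201058055 − (-3.7130227467) = -0.3070830588
Divide by 2^2 − 1 = 3: (-0.3070830588)/3 = -0.1023610196
R = -4.0201058055 − 0.1023610196 = -4.1224668251

-4.122467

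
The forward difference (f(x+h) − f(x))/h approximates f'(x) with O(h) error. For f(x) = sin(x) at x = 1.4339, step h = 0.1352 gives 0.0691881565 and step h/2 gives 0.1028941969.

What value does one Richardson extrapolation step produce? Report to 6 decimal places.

0.136600

The method has order 1: 2^1 = 2.
A(h/2) − A(h) = 0.1028941969 − 0.0691881565 = 0.0337060404
Divide by 2^1 − 1 = 1: 0.0337060404/1 = 0.0337060404
R = 0.1028941969 + 0.0337060404 = 0.1366002373
Shift from A(h/2): +0.0337060404.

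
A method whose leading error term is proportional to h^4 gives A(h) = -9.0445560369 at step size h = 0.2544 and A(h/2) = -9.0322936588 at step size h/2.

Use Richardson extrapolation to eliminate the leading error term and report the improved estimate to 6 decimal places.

-9.031476

r = 4, so 2^r = 16.
16·(-9.0322936588) = -144.5166985408; subtract (-9.0445560369) → -135.4721425039
(-135.4721425039) ÷ 15 = -9.0314761669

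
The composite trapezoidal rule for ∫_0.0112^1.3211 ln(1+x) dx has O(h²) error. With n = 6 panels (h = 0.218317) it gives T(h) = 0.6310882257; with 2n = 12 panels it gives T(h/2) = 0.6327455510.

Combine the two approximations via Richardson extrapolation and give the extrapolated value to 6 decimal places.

0.633298

With r = 2 the leading error scales as h^2, so the weight is 2^2 = 4.
Weighted: 2.5309822040 − 0.6310882257 = 1.8998939783
R = 1.8998939783/3 = 0.6332979928
Correction |R − A(h/2)| = 5.524e-04; gap |A(h/2) − A(h)| = 1.657e-03.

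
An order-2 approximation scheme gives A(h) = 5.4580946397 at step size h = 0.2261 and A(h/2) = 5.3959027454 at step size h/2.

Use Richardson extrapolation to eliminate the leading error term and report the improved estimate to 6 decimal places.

The method has order 2: 2^2 = 4.
Weighted: 21.5836109816 − 5.4580946397 = 16.1255163419
(4×5.3959027454 − 5.4580946397)/(4 − 1) = 5.3751721140

5.375172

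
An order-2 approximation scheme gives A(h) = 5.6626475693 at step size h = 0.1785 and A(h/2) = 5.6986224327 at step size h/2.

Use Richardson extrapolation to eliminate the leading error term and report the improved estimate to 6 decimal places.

With r = 2 the leading error scales as h^2, so the weight is 2^2 = 4.
A(h/2) − A(h) = 5.6986224327 − 5.6626475693 = 0.0359748634
Divide by 2^2 − 1 = 3: 0.0359748634/3 = 0.0119916211
R = 5.6986224327 + 0.0119916211 = 5.7106140538

5.710614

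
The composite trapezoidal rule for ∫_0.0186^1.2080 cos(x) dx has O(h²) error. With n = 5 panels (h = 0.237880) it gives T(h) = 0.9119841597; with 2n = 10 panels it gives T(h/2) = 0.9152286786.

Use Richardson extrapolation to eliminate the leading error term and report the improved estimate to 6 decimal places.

0.916310

r = 2, so 2^r = 4.
4×0.9152286786 = 3.6609147144; 3.6609147144 − 0.9119841597 = 2.7489305547
Divide by 2^2 − 1 = 3.
Result: 0.9163101849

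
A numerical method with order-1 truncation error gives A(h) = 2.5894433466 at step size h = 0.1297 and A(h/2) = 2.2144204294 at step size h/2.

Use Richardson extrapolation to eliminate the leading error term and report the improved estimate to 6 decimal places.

1.839398

With r = 1 the leading error scales as h^1, so the weight is 2^1 = 2.
Difference of the inputs: 2.2144204294 − 2.5894433466 = -0.3750229172
Correction (A(h/2) − A(h))/(2 − 1) = (-0.3750229172)/1 = -0.3750229172
R = 2.2144204294 − 0.3750229172 = 1.8393975122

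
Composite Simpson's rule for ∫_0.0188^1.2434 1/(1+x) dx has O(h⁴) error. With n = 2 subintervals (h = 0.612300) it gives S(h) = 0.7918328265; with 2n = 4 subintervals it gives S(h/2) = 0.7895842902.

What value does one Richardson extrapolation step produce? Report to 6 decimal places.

0.789434

r = 4, so 2^r = 16.
16*0.7895842902 = 12.6333486432; subtract 0.7918328265 → 11.8415158167
Denominator 16 − 1 = 15.
11.8415158167 ÷ 15 = 0.7894343878
Shift from A(h/2): −0.0001499024.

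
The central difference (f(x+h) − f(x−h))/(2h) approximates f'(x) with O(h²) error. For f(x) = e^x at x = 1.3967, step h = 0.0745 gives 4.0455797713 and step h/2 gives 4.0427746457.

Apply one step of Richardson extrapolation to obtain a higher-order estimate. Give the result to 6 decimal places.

Order 2 gives 2^r = 4 and 2^r − 1 = 3.
Numerator 4·A(h/2) − A(h) = 4·4.0427746457 − 4.0455797713 = 12.1255188115
(4·4.0427746457 − 4.0455797713)/(4 − 1) = 4.0418396038
Gap between inputs: 2.805e-03; correction applied: −0.0009350419.

4.041840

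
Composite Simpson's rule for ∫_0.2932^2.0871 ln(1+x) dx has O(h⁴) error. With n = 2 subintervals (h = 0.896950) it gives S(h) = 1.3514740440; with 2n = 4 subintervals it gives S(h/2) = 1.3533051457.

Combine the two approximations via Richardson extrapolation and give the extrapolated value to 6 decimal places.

Error is O(h^4); halving h shrinks it by 2^4 = 16.
16 × 1.3533051457 = 21.6528823312; subtract 1.3514740440 → 20.3014082872
Denominator 16 − 1 = 15.
20.3014082872 ÷ 15 = 1.3534272191

1.353427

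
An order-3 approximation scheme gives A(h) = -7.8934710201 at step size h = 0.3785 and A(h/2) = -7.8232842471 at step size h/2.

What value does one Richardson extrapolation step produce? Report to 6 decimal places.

-7.813258

Error is O(h^3); halving h shrinks it by 2^3 = 8.
Numerator 8 × A(h/2) − A(h) = 8 × (-7.8232842471) − (-7.8934710201) = -54.6928029567
Extrapolated: (-54.6928029567) / 7 = -7.8132575652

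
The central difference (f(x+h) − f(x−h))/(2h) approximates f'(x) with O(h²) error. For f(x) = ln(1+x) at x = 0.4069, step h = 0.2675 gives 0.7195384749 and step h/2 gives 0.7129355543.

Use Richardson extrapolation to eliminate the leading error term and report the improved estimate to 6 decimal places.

0.710735

The method has order 2: 2^2 = 4.
4×0.7129355543 = 2.8517422172; 2.8517422172 − 0.7195384749 = 2.1322037423
2.1322037423 ÷ 3 = 0.7107345808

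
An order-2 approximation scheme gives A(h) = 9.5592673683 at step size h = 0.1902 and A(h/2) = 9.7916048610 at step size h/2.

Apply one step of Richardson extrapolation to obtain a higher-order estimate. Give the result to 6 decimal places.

r = 2: numerator weight 4, denominator 3.
Top: 4(9.7916048610) − (9.5592673683) = 29.6071520757
Extrapolated: 29.6071520757 / 3 = 9.8690506919
Shift from A(h/2): +0.0774458309.

9.869051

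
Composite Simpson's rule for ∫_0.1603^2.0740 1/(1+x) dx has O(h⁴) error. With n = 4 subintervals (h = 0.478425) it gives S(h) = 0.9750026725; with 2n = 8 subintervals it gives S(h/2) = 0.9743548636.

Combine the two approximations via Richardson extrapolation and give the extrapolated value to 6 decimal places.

0.974312

Order 4 gives 2^r = 16 and 2^r − 1 = 15.
Difference of the inputs: 0.9743548636 − 0.9750026725 = -0.0006478089
Correction (A(h/2) − A(h))/(16 − 1) = (-0.0006478089)/15 = -0.0000431873
R = 0.9743548636 − 0.0000431873 = 0.9743116763
Gap between inputs: 6.478e-04; correction applied: −0.0000431873.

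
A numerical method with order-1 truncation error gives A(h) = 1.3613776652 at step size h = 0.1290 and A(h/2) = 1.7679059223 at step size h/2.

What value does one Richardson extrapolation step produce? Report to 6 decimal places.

The method has order 1: 2^1 = 2.
Top: 2(1.7679059223) − (1.3613776652) = 2.1744341794
2.1744341794 ÷ 1 = 2.1744341794

2.174434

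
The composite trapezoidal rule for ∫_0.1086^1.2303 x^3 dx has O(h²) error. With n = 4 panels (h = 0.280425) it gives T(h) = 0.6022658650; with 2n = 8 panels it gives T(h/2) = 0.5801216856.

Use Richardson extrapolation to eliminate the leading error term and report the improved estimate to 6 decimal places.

Order 2 gives 2^r = 4 and 2^r − 1 = 3.
Difference of the inputs: 0.5801216856 − 0.6022658650 = -0.0221441794
Divide by 2^2 − 1 = 3: (-0.0221441794)/3 = -0.0073813931
R = A(h/2) + (A(h/2) − A(h))/3 = 0.5801216856 − 0.0073813931 = 0.5727402925
Shift from A(h/2): −0.0073813931.

0.572740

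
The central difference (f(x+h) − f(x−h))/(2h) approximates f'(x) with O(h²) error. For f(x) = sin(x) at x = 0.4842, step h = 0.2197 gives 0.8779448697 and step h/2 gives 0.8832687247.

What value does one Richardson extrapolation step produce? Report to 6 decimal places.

0.885043

Order 2 gives 2^r = 4 and 2^r − 1 = 3.
A(h/2) − A(h) = 0.8832687247 − 0.8779448697 = 0.0053238550
Divide by 2^2 − 1 = 3: 0.0053238550/3 = 0.0017746183
R = 0.8832687247 + 0.0017746183 = 0.8850433430
Gap between inputs: 5.324e-03; correction applied: +0.0017746183.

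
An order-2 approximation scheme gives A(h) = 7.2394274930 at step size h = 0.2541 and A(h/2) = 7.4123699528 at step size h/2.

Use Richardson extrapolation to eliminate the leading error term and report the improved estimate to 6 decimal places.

r = 2: numerator weight 4, denominator 3.
Top: 4(7.4123699528) − (7.2394274930) = 22.4100523182
22.4100523182 ÷ 3 = 7.4700174394
Correction |R − A(h/2)| = 5.765e-02; gap |A(h/2) − A(h)| = 1.729e-01.

7.470017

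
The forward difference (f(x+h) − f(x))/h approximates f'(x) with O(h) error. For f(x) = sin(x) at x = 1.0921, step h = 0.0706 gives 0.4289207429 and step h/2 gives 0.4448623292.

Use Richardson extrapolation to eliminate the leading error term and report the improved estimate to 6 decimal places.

The method has order 1: 2^1 = 2.
Numerator 2 × A(h/2) − A(h) = 2 × 0.4448623292 − 0.4289207429 = 0.4608039155
Extrapolated: 0.4608039155 / 1 = 0.4608039155

0.460804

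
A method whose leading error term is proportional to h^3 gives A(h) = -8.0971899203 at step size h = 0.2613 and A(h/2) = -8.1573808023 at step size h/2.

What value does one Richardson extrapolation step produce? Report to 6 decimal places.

-8.165979

r = 3, so 2^r = 8.
2^3 × A(h/2) = -65.2590464184; minus A(h) gives -57.1618564981.
(-57.1618564981) ÷ 7 = -8.1659794997
Correction |R − A(h/2)| = 8.599e-03; gap |A(h/2) − A(h)| = 6.019e-02.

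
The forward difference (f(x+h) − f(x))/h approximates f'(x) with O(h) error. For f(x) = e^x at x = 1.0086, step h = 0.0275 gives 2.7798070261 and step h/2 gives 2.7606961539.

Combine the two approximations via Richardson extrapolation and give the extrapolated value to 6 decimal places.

With r = 1 the leading error scales as h^1, so the weight is 2^1 = 2.
2 × 2.7606961539 − 2.7798070261 = 2.7415852817
(2 × 2.7606961539 − 2.7798070261)/(2 − 1) = 2.7415852817

2.741585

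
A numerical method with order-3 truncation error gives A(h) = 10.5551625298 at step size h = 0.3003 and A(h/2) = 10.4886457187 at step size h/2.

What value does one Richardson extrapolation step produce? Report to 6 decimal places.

r = 3: numerator weight 8, denominator 7.
Top: 8(10.4886457187) − (10.5551625298) = 73.3540032198
Denominator 8 − 1 = 7.
Result: 10.4791433171

10.479143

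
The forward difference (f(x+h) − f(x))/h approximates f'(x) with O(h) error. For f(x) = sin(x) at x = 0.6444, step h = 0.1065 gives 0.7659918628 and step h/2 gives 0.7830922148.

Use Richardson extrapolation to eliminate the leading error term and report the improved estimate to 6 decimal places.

0.800193

Error is O(h^1); halving h shrinks it by 2^1 = 2.
2*0.7830922148 = 1.5661844296; 1.5661844296 − 0.7659918628 = 0.8001925668
0.8001925668 ÷ 1 = 0.8001925668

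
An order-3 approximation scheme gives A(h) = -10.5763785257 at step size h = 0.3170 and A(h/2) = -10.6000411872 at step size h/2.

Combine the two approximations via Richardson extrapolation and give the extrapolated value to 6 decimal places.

r = 3: numerator weight 8, denominator 7.
A(h/2) − A(h) = -10.6000411872 − (-10.5763785257) = -0.0236626615
Correction (A(h/2) − A(h))/(8 − 1) = (-0.0236626615)/7 = -0.0033803802
R = A(h/2) + (A(h/2) − A(h))/7 = -10.6000411872 − 0.0033803802 = -10.6034215674

-10.603422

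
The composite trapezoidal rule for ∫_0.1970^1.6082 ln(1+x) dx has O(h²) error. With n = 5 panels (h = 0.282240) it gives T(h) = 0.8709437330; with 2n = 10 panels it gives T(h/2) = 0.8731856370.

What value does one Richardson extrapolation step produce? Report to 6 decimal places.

0.873933

r = 2, so 2^r = 4.
4 × 0.8731856370 = 3.4927425480; subtract 0.8709437330 → 2.6217988150
(4 × 0.8731856370 − 0.8709437330)/(4 − 1) = 0.8739329383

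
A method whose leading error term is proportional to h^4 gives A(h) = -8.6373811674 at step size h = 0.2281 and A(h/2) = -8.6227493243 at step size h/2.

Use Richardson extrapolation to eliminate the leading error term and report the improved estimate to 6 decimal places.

-8.621774

Error is O(h^4); halving h shrinks it by 2^4 = 16.
Top: 16(-8.6227493243) − (-8.6373811674) = -129.3266080214
Divide by 2^4 − 1 = 15.
R = (-129.3266080214)/15 = -8.6217738681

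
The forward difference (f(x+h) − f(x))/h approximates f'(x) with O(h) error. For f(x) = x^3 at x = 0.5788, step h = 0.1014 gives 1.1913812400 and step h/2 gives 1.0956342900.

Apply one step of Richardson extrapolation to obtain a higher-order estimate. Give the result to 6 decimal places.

Order 1 gives 2^r = 2 and 2^r − 1 = 1.
2 × 1.0956342900 − 1.1913812400 = 0.9998873400
Denominator 2 − 1 = 1.
Result: 0.9998873400
Gap between inputs: 9.575e-02; correction applied: −0.0957469500.

0.999887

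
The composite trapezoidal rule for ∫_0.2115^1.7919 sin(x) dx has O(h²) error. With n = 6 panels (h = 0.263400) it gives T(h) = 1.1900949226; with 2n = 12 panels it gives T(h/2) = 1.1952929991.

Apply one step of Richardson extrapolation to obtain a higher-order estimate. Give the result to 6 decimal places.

r = 2, so 2^r = 4.
Top: 4(1.1952929991) − (1.1900949226) = 3.5910770738
Divide by 2^2 − 1 = 3.
So the Richardson estimate is 1.1970256913.

1.197026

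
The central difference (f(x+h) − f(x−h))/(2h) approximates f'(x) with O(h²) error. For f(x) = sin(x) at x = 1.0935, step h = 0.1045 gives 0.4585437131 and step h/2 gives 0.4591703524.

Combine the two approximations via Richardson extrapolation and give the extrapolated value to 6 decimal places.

0.459379

Error is O(h^2); halving h shrinks it by 2^2 = 4.
4 × 0.4591703524 = 1.8366814096; 1.8366814096 − 0.4585437131 = 1.3781376965
R = 1.3781376965/3 = 0.4593792322
Gap between inputs: 6.266e-04; correction applied: +0.0002088798.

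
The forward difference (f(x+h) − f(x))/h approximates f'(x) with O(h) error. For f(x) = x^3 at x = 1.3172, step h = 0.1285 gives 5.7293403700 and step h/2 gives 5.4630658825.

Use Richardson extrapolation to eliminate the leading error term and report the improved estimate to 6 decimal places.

5.196791

Method order is 1; weight 2^1 = 2.
Weighted: 10.9261317650 − 5.7293403700 = 5.1967913950
Divide by 2^1 − 1 = 1.
R = 5.1967913950/1 = 5.1967913950
Gap between inputs: 2.663e-01; correction applied: −0.2662744875.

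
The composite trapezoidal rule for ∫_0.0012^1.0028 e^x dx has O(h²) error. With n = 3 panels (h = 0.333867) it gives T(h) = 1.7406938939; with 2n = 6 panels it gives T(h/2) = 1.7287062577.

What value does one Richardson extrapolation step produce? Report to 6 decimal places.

1.724710

Error is O(h^2); halving h shrinks it by 2^2 = 4.
Weighted: 6.9148250308 − 1.7406938939 = 5.1741311369
Divide by 2^2 − 1 = 3.
5.1741311369 ÷ 3 = 1.7247103790
Gap between inputs: 1.199e-02; correction applied: −0.0039958787.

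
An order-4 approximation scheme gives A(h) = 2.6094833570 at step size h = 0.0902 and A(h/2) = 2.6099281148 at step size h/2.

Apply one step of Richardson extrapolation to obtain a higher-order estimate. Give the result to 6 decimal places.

2.609958

Order 4 gives 2^r = 16 and 2^r − 1 = 15.
16*2.6099281148 = 41.7588498368; subtract 2.6094833570 → 39.1493664798
Denominator 16 − 1 = 15.
So the Richardson estimate is 2.6099577653.
Gap between inputs: 4.448e-04; correction applied: +0.0000296505.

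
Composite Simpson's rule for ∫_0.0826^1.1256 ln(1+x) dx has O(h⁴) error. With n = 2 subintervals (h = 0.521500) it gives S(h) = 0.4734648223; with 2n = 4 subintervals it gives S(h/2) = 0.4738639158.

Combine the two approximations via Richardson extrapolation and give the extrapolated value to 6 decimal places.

Error is O(h^4); halving h shrinks it by 2^4 = 16.
Numerator 16*A(h/2) − A(h) = 16*0.4738639158 − 0.4734648223 = 7.1083578305
Extrapolated: 7.1083578305 / 15 = 0.4738905220
Gap between inputs: 3.991e-04; correction applied: +0.0000266062.

0.473891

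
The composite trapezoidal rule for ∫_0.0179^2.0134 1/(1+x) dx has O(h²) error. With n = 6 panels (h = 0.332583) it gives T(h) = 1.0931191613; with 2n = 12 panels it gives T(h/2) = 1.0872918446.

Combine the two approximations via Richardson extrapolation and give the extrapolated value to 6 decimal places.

1.085349

r = 2, so 2^r = 4.
4·1.0872918446 = 4.3491673784; 4.3491673784 − 1.0931191613 = 3.2560482171
Divide by 2^2 − 1 = 3.
R = 3.2560482171/3 = 1.0853494057
Gap between inputs: 5.827e-03; correction applied: −0.0019424389.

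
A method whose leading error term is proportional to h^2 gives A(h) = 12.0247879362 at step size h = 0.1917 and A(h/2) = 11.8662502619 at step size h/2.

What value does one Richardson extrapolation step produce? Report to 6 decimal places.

11.813404

The method has order 2: 2^2 = 4.
Top: 4(11.8662502619) − (12.0247879362) = 35.4402131114
Extrapolated: 35.4402131114 / 3 = 11.8134043705
Gap between inputs: 1.585e-01; correction applied: −0.0528458914.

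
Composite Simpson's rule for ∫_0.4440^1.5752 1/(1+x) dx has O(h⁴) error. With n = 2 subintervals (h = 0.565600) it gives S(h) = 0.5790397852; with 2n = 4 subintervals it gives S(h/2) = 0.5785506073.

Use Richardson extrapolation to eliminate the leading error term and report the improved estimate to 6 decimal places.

0.578518

Method order is 4; weight 2^4 = 16.
16×0.5785506073 = 9.2568097168; subtract 0.5790397852 → 8.6777699316
Denominator 16 − 1 = 15.
Extrapolated: 8.6777699316 / 15 = 0.5785179954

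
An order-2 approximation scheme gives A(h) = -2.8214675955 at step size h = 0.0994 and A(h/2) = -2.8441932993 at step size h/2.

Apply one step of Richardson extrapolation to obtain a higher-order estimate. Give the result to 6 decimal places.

-2.851769

With r = 2 the leading error scales as h^2, so the weight is 2^2 = 4.
Weighted: (-11.3767731972) − (-2.8214675955) = -8.5553056017
Divide by 2^2 − 1 = 3.
(-8.5553056017) ÷ 3 = -2.8517685339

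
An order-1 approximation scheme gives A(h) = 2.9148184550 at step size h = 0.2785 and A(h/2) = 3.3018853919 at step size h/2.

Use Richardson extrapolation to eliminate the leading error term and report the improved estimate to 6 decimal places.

3.688952

The method has order 1: 2^1 = 2.
Top: 2(3.3018853919) − (2.9148184550) = 3.6889523288
(2*3.3018853919 − 2.9148184550)/(2 − 1) = 3.6889523288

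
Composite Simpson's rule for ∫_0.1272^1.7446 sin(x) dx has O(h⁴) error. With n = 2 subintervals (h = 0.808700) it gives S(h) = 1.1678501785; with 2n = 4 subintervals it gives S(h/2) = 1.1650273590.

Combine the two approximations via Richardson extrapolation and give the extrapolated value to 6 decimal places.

1.164839

Order 4 gives 2^r = 16 and 2^r − 1 = 15.
16 × 1.1650273590 = 18.6404377440; 18.6404377440 − 1.1678501785 = 17.4725875655
R = 17.4725875655/15 = 1.1648391710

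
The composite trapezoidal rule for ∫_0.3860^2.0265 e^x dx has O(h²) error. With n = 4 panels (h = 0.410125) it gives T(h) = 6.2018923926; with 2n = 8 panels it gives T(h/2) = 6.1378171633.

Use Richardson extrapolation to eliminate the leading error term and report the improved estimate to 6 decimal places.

6.116459

The method has order 2: 2^2 = 4.
Top: 4(6.1378171633) − (6.2018923926) = 18.3493762606
Divide by 2^2 − 1 = 3.
(4·6.1378171633 − 6.2018923926)/(4 − 1) = 6.1164587535
Gap between inputs: 6.408e-02; correction applied: −0.0213584098.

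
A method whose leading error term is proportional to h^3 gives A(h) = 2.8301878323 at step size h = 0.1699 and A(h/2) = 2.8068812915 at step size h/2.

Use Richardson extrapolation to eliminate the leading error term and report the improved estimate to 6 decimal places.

2.803552

With r = 3 the leading error scales as h^3, so the weight is 2^3 = 8.
8 × 2.8068812915 = 22.4550503320; subtract 2.8301878323 → 19.6248624997
Denominator 8 − 1 = 7.
(8 × 2.8068812915 − 2.8301878323)/(8 − 1) = 2.8035517857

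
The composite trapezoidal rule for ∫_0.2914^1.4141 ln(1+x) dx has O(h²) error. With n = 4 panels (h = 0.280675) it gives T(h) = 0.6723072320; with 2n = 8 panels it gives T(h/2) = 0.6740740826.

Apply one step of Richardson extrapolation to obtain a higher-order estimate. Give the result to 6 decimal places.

0.674663

With r = 2 the leading error scales as h^2, so the weight is 2^2 = 4.
Top: 4(0.6740740826) − (0.6723072320) = 2.0239890984
2.0239890984 ÷ 3 = 0.6746630328
Correction |R − A(h/2)| = 5.890e-04; gap |A(h/2) − A(h)| = 1.767e-03.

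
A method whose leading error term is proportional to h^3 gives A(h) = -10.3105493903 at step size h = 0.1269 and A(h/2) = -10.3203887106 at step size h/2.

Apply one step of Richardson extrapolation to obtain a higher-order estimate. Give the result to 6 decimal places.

The method has order 3: 2^3 = 8.
Numerator 8 × A(h/2) − A(h) = 8 × (-10.3203887106) − (-10.3105493903) = -72.2525602945
(8 × (-10.3203887106) − (-10.3105493903))/(8 − 1) = -10.3217943278
Correction |R − A(h/2)| = 1.406e-03; gap |A(h/2) − A(h)| = 9.839e-03.

-10.321794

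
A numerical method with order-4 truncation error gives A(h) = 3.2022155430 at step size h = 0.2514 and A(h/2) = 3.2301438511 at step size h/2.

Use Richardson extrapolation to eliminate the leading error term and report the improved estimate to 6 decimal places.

r = 4: numerator weight 16, denominator 15.
2^4×A(h/2) = 51.6823016176; minus A(h) gives 48.4800860746.
Divide by 2^4 − 1 = 15.
Result: 3.2320057383
Gap between inputs: 2.793e-02; correction applied: +0.0018618872.

3.232006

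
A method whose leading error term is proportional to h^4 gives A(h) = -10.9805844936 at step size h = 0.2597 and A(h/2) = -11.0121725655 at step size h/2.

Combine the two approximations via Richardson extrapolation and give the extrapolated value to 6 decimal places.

Leading term ∝ h^4; use weight 16 = 2^4.
Difference of the inputs: -11.0121725655 − (-10.9805844936) = -0.0315880719
Divide by 2^4 − 1 = 15: (-0.0315880719)/15 = -0.0021058715
R = -11.0121725655 − 0.0021058715 = -11.0142784370

-11.014278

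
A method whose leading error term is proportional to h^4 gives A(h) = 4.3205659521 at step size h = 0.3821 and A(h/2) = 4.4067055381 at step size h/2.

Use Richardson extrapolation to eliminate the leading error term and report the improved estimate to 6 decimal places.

With r = 4 the leading error scales as h^4, so the weight is 2^4 = 16.
16 × 4.4067055381 = 70.5072886096; subtract 4.3205659521 → 66.1867226575
Denominator 16 − 1 = 15.
So the Richardson estimate is 4.4124481772.
Correction |R − A(h/2)| = 5.743e-03; gap |A(h/2) − A(h)| = 8.614e-02.

4.412448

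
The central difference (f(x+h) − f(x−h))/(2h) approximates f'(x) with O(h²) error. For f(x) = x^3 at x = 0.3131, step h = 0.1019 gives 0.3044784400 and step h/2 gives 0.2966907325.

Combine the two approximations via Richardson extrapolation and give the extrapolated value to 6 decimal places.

0.294095

Leading term ∝ h^2; use weight 4 = 2^2.
4·0.2966907325 = 1.1867629300; 1.1867629300 − 0.3044784400 = 0.8822844900
Extrapolated: 0.8822844900 / 3 = 0.2940948300
Gap between inputs: 7.788e-03; correction applied: −0.0025959025.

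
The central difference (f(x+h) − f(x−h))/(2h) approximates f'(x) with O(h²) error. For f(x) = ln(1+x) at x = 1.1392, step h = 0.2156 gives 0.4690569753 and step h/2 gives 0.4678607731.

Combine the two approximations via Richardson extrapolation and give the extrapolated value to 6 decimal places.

0.467462

r = 2: numerator weight 4, denominator 3.
4×0.4678607731 = 1.8714430924; 1.8714430924 − 0.4690569753 = 1.4023861171
Denominator 4 − 1 = 3.
Result: 0.4674620390
Correction |R − A(h/2)| = 3.987e-04; gap |A(h/2) − A(h)| = 1.196e-03.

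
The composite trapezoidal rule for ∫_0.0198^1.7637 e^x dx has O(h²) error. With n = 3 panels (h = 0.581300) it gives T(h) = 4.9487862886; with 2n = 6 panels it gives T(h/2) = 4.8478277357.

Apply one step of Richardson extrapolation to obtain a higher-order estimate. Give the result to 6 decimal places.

Order 2 gives 2^r = 4 and 2^r − 1 = 3.
Weighted: 19.3913109428 − 4.9487862886 = 14.4425246542
Divide by 2^2 − 1 = 3.
(4*4.8478277357 − 4.9487862886)/(4 − 1) = 4.8141748847

4.814175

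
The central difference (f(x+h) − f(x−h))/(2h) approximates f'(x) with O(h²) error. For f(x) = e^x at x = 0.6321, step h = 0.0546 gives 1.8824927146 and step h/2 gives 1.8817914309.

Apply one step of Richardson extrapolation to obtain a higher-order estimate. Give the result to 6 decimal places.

r = 2: numerator weight 4, denominator 3.
Top: 4(1.8817914309) − (1.8824927146) = 5.6446730090
Extrapolated: 5.6446730090 / 3 = 1.8815576697

1.881558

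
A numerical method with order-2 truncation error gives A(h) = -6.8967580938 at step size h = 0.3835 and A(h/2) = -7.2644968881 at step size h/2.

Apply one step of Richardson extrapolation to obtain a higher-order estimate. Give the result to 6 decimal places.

r = 2, so 2^r = 4.
Weighted: (-29.0579875524) − (-6.8967580938) = -22.1612294586
Divide by 2^2 − 1 = 3.
So the Richardson estimate is -7.3870764862.
Gap between inputs: 3.677e-01; correction applied: −0.1225795981.

-7.387076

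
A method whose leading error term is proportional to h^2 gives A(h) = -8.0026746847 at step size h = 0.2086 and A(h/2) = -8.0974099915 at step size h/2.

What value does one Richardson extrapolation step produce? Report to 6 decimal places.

-8.128988

Error is O(h^2); halving h shrinks it by 2^2 = 4.
4·(-8.0974099915) = -32.3896399660; (-32.3896399660) − (-8.0026746847) = -24.3869652813
Extrapolated: (-24.3869652813) / 3 = -8.1289884271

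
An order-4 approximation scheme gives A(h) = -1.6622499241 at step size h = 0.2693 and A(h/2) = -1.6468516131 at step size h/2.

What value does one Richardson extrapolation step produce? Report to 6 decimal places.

-1.645825

With r = 4 the leading error scales as h^4, so the weight is 2^4 = 16.
A(h/2) − A(h) = -1.6468516131 − (-1.6622499241) = 0.0153983110
Correction (A(h/2) − A(h))/(16 − 1) = 0.0153983110/15 = 0.0010265541
R = A(h/2) + (A(h/2) − A(h))/15 = -1.6468516131 + 0.0010265541 = -1.6458250590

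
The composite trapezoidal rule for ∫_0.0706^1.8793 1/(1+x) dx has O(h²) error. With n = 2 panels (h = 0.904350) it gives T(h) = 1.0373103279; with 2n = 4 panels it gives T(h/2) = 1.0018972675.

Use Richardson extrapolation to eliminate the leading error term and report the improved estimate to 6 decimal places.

0.990093

Order 2 gives 2^r = 4 and 2^r − 1 = 3.
4·1.0018972675 = 4.0075890700; 4.0075890700 − 1.0373103279 = 2.9702787421
Divide by 2^2 − 1 = 3.
So the Richardson estimate is 0.9900929140.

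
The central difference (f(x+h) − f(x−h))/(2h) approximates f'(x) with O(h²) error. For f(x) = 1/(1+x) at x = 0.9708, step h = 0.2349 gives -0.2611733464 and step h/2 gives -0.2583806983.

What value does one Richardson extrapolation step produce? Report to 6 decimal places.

-0.257450

Leading term ∝ h^2; use weight 4 = 2^2.
4×(-0.2583806983) = -1.0335227932; subtract (-0.2611733464) → -0.7723494468
(-0.7723494468) ÷ 3 = -0.2574498156
Shift from A(h/2): +0.0009308827.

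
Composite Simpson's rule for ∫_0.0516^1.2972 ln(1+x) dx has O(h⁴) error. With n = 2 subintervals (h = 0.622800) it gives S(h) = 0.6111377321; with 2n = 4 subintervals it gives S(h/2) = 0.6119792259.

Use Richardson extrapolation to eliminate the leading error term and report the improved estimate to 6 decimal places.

0.612035

With r = 4 the leading error scales as h^4, so the weight is 2^4 = 16.
Weighted: 9.7916676144 − 0.6111377321 = 9.1805298823
Extrapolated: 9.1805298823 / 15 = 0.6120353255
Shift from A(h/2): +0.0000560996.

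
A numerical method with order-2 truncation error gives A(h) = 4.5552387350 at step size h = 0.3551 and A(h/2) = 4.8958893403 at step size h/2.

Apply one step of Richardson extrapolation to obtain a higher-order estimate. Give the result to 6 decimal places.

5.009440

r = 2: numerator weight 4, denominator 3.
4·4.8958893403 − 4.5552387350 = 15.0283186262
R = 15.0283186262/3 = 5.0094395421
Gap between inputs: 3.407e-01; correction applied: +0.1135502018.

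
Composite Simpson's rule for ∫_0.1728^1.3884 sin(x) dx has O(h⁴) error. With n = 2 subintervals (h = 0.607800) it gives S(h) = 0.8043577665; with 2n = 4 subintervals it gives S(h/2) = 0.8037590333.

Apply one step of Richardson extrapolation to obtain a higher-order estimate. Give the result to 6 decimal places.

0.803719

r = 4, so 2^r = 16.
Weighted: 12.8601445328 − 0.8043577665 = 12.0557867663
(16 × 0.8037590333 − 0.8043577665)/(16 − 1) = 0.8037191178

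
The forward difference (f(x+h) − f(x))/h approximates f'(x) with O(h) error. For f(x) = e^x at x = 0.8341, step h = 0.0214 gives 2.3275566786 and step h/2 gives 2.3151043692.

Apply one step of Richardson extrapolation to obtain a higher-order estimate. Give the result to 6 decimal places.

2.302652

Error is O(h^1); halving h shrinks it by 2^1 = 2.
2 × 2.3151043692 − 2.3275566786 = 2.3026520598
2.3026520598 ÷ 1 = 2.3026520598
Gap between inputs: 1.245e-02; correction applied: −0.0124523094.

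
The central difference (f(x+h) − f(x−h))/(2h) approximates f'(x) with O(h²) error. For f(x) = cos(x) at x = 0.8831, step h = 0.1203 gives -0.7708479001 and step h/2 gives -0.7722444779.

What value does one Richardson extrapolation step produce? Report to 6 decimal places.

r = 2: numerator weight 4, denominator 3.
Top: 4(-0.7722444779) − (-0.7708479001) = -2.3181300115
Divide by 2^2 − 1 = 3.
(4*(-0.7722444779) − (-0.7708479001))/(4 − 1) = -0.7727100038

-0.772710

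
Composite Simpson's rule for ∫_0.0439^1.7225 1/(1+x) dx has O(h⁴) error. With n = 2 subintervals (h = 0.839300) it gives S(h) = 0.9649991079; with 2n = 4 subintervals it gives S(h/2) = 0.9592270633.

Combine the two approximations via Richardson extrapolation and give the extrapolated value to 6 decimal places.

With r = 4 the leading error scales as h^4, so the weight is 2^4 = 16.
16 × 0.9592270633 = 15.3476330128; subtract 0.9649991079 → 14.3826339049
Extrapolated: 14.3826339049 / 15 = 0.9588422603

0.958842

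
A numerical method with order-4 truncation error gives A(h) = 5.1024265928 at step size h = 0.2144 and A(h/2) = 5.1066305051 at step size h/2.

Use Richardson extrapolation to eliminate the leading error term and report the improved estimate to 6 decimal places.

5.106911

r = 4, so 2^r = 16.
16×5.1066305051 = 81.7060880816; 81.7060880816 − 5.1024265928 = 76.6036614888
Denominator 16 − 1 = 15.
So the Richardson estimate is 5.1069107659.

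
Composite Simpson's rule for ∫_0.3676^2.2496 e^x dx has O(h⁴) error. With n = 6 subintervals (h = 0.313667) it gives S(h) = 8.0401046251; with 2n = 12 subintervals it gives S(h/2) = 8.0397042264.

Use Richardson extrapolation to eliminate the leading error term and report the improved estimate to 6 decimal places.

8.039678

Error is O(h^4); halving h shrinks it by 2^4 = 16.
16·8.0397042264 = 128.6352676224; subtract 8.0401046251 → 120.5951629973
Denominator 16 − 1 = 15.
Result: 8.0396775332
Correction |R − A(h/2)| = 2.669e-05; gap |A(h/2) − A(h)| = 4.004e-04.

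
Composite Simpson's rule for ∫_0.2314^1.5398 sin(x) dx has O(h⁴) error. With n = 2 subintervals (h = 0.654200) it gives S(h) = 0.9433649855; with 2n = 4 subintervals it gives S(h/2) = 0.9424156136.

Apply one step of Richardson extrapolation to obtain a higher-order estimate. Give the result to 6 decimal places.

0.942352

Error is O(h^4); halving h shrinks it by 2^4 = 16.
16·0.9424156136 = 15.0786498176; 15.0786498176 − 0.9433649855 = 14.1352848321
Denominator 16 − 1 = 15.
14.1352848321 ÷ 15 = 0.9423523221
Shift from A(h/2): −0.0000632915.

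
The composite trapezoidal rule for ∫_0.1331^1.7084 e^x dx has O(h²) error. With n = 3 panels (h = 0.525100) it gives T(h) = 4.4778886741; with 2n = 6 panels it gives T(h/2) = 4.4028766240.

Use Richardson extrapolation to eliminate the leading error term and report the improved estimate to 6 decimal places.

4.377873

With r = 2 the leading error scales as h^2, so the weight is 2^2 = 4.
4·4.4028766240 = 17.6115064960; subtract 4.4778886741 → 13.1336178219
R = 13.1336178219/3 = 4.3778726073
Shift from A(h/2): −0.0250040167.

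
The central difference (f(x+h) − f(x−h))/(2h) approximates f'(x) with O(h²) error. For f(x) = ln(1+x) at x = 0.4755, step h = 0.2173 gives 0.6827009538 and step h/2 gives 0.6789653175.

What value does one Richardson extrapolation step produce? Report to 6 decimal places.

Leading term ∝ h^2; use weight 4 = 2^2.
Weighted: 2.7158612700 − 0.6827009538 = 2.0331603162
2.0331603162 ÷ 3 = 0.6777201054
Gap between inputs: 3.736e-03; correction applied: −0.0012452121.

0.677720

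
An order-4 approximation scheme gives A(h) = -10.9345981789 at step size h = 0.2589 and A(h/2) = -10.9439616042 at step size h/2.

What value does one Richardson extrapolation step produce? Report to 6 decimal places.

-10.944586

Method order is 4; weight 2^4 = 16.
Numerator 16*A(h/2) − A(h) = 16*(-10.9439616042) − (-10.9345981789) = -164.1687874883
R = (-164.1687874883)/15 = -10.9445858326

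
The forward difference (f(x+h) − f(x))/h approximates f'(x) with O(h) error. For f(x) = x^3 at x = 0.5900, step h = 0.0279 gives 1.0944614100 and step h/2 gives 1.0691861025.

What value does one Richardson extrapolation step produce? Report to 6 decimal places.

The method has order 1: 2^1 = 2.
2·1.0691861025 − 1.0944614100 = 1.0439107950
R = 1.0439107950/1 = 1.0439107950
Gap between inputs: 2.528e-02; correction applied: −0.0252753075.

1.043911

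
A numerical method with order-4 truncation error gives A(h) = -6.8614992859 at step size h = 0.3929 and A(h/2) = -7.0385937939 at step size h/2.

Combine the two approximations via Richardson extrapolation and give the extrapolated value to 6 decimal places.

-7.050400

Order 4 gives 2^r = 16 and 2^r − 1 = 15.
Difference of the inputs: -7.0385937939 − (-6.8614992859) = -0.1770945080
Correction (A(h/2) − A(h))/(16 − 1) = (-0.1770945080)/15 = -0.0118063005
R = -7.0385937939 − 0.0118063005 = -7.0504000944
Gap between inputs: 1.771e-01; correction applied: −0.0118063005.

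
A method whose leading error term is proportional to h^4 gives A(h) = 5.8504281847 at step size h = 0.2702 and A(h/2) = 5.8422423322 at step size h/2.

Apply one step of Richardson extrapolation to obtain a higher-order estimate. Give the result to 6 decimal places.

5.841697

r = 4: numerator weight 16, denominator 15.
A(h/2) − A(h) = 5.8422423322 − 5.8504281847 = -0.0081858525
Correction (A(h/2) − A(h))/(16 − 1) = (-0.0081858525)/15 = -0.0005457235
R = A(h/2) + (A(h/2) − A(h))/15 = 5.8422423322 − 0.0005457235 = 5.8416966087
Correction |R − A(h/2)| = 5.457e-04; gap |A(h/2) − A(h)| = 8.186e-03.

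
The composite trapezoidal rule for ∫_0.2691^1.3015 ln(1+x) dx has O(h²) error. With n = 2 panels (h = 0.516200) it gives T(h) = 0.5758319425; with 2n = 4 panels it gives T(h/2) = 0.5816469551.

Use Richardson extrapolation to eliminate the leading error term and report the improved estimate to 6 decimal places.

0.583585

Method order is 2; weight 2^2 = 4.
4×0.5816469551 − 0.5758319425 = 1.7507558779
(4×0.5816469551 − 0.5758319425)/(4 − 1) = 0.5835852926
Correction |R − A(h/2)| = 1.938e-03; gap |A(h/2) − A(h)| = 5.815e-03.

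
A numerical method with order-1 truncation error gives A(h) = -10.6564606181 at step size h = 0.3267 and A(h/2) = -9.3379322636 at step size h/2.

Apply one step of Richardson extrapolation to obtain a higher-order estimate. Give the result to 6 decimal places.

-8.019404

The method has order 1: 2^1 = 2.
2*(-9.3379322636) = -18.6758645272; subtract (-10.6564606181) → -8.0194039091
Extrapolated: (-8.0194039091) / 1 = -8.0194039091
Gap between inputs: 1.319e+00; correction applied: +1.3185283545.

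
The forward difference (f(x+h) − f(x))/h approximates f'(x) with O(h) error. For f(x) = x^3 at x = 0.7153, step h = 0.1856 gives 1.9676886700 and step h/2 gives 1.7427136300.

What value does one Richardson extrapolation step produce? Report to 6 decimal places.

Leading term ∝ h^1; use weight 2 = 2^1.
2^1·A(h/2) = 3.4854272600; minus A(h) gives 1.5177385900.
(2·1.7427136300 − 1.9676886700)/(2 − 1) = 1.5177385900

1.517739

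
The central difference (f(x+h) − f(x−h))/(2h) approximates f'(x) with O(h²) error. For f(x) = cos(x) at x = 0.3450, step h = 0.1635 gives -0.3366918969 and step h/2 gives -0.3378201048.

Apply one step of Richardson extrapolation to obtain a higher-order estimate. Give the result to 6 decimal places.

-0.338196

Leading term ∝ h^2; use weight 4 = 2^2.
Top: 4(-0.3378201048) − (-0.3366918969) = -1.0145885223
(4*(-0.3378201048) − (-0.3366918969))/(4 − 1) = -0.3381961741
Shift from A(h/2): −0.0003760693.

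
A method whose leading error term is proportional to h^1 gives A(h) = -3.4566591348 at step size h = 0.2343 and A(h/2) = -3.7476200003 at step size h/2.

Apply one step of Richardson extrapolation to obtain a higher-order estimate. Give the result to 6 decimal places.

Error is O(h^1); halving h shrinks it by 2^1 = 2.
Numerator 2*A(h/2) − A(h) = 2*(-3.7476200003) − (-3.4566591348) = -4.0385808658
Divide by 2^1 − 1 = 1.
Extrapolated: (-4.0385808658) / 1 = -4.0385808658
Gap between inputs: 2.910e-01; correction applied: −0.2909608655.

-4.038581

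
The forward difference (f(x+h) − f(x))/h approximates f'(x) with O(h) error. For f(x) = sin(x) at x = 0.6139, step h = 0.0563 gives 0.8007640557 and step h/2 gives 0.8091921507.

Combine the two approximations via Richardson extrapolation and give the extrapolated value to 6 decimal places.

Method order is 1; weight 2^1 = 2.
Difference of the inputs: 0.8091921507 − 0.8007640557 = 0.0084280950
Divide by 2^1 − 1 = 1: 0.0084280950/1 = 0.0084280950
R = 0.8091921507 + 0.0084280950 = 0.8176202457

0.817620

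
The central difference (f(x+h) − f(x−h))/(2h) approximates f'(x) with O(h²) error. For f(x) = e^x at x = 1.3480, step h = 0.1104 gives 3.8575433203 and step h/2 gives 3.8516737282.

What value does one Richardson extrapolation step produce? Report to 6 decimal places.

3.849717

Method order is 2; weight 2^2 = 4.
Difference of the inputs: 3.8516737282 − 3.8575433203 = -0.0058695921
Divide by 2^2 − 1 = 3: (-0.0058695921)/3 = -0.0019565307
R = 3.8516737282 − 0.0019565307 = 3.8497171975
Gap between inputs: 5.870e-03; correction applied: −0.0019565307.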